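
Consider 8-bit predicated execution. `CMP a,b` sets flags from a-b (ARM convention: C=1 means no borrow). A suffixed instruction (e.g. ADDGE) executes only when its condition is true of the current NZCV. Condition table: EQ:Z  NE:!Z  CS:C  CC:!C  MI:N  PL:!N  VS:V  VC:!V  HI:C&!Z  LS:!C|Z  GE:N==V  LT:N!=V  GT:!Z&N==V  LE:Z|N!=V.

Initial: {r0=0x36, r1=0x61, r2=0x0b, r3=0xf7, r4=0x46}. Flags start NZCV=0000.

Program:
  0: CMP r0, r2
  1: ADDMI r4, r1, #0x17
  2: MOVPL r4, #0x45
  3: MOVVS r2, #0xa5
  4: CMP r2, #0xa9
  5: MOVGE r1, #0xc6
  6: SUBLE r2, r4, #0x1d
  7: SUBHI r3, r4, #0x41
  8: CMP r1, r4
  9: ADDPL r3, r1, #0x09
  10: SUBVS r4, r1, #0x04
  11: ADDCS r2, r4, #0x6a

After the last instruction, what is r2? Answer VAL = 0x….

VAL = 0xaf

[0] flags=0010 → (cmp)
[1] flags=0010 MI?F → skip
[2] flags=0010 PL?T → r4=0x45
[3] flags=0010 VS?F → skip
[4] flags=0000 → (cmp)
[5] flags=0000 GE?T → r1=0xc6
[6] flags=0000 LE?F → skip
[7] flags=0000 HI?F → skip
[8] flags=1010 → (cmp)
[9] flags=1010 PL?F → skip
[10] flags=1010 VS?F → skip
[11] flags=1010 CS?T → r2=0xaf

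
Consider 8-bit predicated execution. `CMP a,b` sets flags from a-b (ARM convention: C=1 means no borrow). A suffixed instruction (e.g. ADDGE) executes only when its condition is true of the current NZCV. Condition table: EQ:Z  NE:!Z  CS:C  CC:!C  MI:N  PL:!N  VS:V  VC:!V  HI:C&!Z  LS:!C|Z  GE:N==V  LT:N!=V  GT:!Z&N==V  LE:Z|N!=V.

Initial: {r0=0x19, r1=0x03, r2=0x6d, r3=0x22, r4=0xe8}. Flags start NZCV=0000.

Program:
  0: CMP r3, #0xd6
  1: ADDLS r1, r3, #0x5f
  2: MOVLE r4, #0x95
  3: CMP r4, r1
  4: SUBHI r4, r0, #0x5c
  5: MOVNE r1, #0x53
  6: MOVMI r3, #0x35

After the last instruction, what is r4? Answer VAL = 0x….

[0] flags=0000 → (cmp)
[1] flags=0000 LS?T → r1=0x81
[2] flags=0000 LE?F → skip
[3] flags=0010 → (cmp)
[4] flags=0010 HI?T → r4=0xbd
[5] flags=0010 NE?T → r1=0x53
[6] flags=0010 MI?F → skip

VAL = 0xbd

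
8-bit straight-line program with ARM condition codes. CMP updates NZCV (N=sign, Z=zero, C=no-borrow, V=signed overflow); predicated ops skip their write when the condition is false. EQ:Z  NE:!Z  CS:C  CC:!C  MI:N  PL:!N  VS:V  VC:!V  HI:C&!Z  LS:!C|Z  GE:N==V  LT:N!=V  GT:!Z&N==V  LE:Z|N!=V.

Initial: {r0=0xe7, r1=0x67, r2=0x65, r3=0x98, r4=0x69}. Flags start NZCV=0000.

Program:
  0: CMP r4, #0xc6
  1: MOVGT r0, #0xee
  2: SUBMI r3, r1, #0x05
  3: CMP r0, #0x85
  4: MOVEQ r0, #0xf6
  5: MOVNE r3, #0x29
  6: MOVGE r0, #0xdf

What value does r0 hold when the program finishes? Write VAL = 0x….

VAL = 0xdf

[0] flags=1001 → (cmp)
[1] flags=1001 GT?T → r0=0xee
[2] flags=1001 MI?T → r3=0x62
[3] flags=0010 → (cmp)
[4] flags=0010 EQ?F → skip
[5] flags=0010 NE?T → r3=0x29
[6] flags=0010 GE?T → r0=0xdf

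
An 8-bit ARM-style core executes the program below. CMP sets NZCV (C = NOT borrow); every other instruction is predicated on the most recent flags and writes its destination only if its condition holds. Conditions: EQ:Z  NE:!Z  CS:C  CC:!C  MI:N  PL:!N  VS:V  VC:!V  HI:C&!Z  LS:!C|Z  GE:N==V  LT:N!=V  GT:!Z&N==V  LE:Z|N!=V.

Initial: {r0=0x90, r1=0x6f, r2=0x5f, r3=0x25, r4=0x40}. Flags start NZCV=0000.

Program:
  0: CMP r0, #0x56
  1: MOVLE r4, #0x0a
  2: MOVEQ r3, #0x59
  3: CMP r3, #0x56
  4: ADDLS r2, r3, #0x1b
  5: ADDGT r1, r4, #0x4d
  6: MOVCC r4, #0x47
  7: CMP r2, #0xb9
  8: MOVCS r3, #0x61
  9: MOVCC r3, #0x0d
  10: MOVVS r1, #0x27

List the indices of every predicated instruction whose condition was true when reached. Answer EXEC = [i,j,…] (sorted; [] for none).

EXEC = [1,4,6,9,10]

0: ✓ CMP  NZCV=0011
1: ✓ MOVLE  r4←0x0a
2: · MOVEQ
3: ✓ CMP  NZCV=1000
4: ✓ ADDLS  r2←0x40
5: · ADDGT
6: ✓ MOVCC  r4←0x47
7: ✓ CMP  NZCV=1001
8: · MOVCS
9: ✓ MOVCC  r3←0x0d
10: ✓ MOVVS  r1←0x27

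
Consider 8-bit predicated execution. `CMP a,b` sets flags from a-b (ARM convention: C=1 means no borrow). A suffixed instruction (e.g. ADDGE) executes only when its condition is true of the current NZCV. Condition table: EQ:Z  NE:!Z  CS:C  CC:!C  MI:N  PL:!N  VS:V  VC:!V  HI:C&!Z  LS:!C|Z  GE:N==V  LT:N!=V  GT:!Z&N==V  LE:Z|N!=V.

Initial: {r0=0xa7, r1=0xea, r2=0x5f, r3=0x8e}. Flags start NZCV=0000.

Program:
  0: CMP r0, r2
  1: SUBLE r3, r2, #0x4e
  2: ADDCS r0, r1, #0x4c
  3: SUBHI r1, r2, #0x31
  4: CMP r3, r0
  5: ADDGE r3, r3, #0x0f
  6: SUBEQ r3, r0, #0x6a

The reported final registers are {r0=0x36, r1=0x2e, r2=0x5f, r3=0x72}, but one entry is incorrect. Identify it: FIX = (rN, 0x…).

0: ✓ CMP  NZCV=0011
1: ✓ SUBLE  r3←0x11
2: ✓ ADDCS  r0←0x36
3: ✓ SUBHI  r1←0x2e
4: ✓ CMP  NZCV=1000
5: · ADDGE
6: · SUBEQ

FIX = (r3, 0x11)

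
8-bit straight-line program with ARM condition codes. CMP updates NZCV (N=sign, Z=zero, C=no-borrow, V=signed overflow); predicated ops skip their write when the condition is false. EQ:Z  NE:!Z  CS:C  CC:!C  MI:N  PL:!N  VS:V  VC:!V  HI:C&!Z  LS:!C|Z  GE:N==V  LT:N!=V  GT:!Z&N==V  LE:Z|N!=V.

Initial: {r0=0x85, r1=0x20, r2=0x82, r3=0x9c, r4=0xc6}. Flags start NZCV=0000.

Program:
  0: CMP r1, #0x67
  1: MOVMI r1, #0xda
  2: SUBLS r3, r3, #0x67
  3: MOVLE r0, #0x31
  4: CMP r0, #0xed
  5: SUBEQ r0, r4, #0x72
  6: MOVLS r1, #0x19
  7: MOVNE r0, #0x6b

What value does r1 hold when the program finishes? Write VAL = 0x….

VAL = 0x19

[0] flags=1000 → (cmp)
[1] flags=1000 MI?T → r1=0xda
[2] flags=1000 LS?T → r3=0x35
[3] flags=1000 LE?T → r0=0x31
[4] flags=0000 → (cmp)
[5] flags=0000 EQ?F → skip
[6] flags=0000 LS?T → r1=0x19
[7] flags=0000 NE?T → r0=0x6b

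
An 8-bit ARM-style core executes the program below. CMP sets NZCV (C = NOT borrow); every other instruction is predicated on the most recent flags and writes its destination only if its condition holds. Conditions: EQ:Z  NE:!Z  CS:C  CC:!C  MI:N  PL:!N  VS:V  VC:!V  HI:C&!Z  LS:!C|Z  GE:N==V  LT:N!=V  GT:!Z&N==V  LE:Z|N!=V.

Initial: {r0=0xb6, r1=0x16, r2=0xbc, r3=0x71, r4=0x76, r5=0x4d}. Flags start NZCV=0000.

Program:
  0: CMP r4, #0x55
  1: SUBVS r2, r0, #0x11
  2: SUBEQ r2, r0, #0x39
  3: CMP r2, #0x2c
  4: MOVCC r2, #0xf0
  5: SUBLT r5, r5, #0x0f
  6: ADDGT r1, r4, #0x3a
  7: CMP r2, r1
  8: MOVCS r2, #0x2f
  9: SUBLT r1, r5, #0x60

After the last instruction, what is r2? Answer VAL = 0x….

VAL = 0x2f

0: ✓ CMP  NZCV=0010
1: · SUBVS
2: · SUBEQ
3: ✓ CMP  NZCV=1010
4: · MOVCC
5: ✓ SUBLT  r5←0x3e
6: · ADDGT
7: ✓ CMP  NZCV=1010
8: ✓ MOVCS  r2←0x2f
9: ✓ SUBLT  r1←0xde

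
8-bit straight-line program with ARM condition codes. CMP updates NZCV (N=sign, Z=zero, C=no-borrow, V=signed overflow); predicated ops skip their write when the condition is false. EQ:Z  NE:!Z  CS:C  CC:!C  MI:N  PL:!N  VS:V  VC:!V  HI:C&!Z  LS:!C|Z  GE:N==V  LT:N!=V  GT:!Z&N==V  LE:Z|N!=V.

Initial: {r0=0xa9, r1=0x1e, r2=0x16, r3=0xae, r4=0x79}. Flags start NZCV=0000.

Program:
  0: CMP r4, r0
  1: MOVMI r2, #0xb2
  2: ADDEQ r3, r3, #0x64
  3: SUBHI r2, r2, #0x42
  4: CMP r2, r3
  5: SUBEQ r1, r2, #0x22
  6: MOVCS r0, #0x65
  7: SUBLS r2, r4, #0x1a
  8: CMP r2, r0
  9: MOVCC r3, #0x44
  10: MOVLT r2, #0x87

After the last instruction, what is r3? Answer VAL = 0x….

VAL = 0xae

0: ✓ CMP  NZCV=1001
1: ✓ MOVMI  r2←0xb2
2: · ADDEQ
3: · SUBHI
4: ✓ CMP  NZCV=0010
5: · SUBEQ
6: ✓ MOVCS  r0←0x65
7: · SUBLS
8: ✓ CMP  NZCV=0011
9: · MOVCC
10: ✓ MOVLT  r2←0x87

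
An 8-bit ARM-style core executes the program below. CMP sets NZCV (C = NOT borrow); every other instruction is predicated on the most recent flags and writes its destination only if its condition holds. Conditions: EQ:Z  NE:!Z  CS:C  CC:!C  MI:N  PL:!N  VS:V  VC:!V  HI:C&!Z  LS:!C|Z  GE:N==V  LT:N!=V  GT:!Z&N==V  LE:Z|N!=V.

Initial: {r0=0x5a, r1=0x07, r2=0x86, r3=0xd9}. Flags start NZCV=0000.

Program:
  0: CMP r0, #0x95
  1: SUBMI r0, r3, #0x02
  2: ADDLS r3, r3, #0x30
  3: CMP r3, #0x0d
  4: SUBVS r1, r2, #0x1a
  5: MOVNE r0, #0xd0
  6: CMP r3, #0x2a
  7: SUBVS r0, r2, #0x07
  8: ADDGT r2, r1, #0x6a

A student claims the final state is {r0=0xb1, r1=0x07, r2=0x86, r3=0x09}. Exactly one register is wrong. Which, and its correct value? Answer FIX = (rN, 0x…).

0: ✓ CMP  NZCV=1001
1: ✓ SUBMI  r0←0xd7
2: ✓ ADDLS  r3←0x09
3: ✓ CMP  NZCV=1000
4: · SUBVS
5: ✓ MOVNE  r0←0xd0
6: ✓ CMP  NZCV=1000
7: · SUBVS
8: · ADDGT

FIX = (r0, 0xd0)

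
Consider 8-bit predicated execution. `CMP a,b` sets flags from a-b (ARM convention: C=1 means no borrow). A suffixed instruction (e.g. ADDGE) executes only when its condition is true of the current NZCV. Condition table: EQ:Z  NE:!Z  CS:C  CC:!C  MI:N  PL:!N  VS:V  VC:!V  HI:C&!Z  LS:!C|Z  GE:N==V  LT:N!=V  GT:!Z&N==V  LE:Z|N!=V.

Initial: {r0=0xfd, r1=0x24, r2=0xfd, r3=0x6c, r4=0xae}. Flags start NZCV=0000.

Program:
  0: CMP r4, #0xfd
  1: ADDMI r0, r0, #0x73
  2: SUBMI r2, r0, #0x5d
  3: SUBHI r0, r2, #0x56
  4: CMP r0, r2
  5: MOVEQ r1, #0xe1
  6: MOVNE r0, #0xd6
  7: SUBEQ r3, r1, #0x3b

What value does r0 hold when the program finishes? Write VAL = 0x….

[0] flags=1000 → (cmp)
[1] flags=1000 MI?T → r0=0x70
[2] flags=1000 MI?T → r2=0x13
[3] flags=1000 HI?F → skip
[4] flags=0010 → (cmp)
[5] flags=0010 EQ?F → skip
[6] flags=0010 NE?T → r0=0xd6
[7] flags=0010 EQ?F → skip

VAL = 0xd6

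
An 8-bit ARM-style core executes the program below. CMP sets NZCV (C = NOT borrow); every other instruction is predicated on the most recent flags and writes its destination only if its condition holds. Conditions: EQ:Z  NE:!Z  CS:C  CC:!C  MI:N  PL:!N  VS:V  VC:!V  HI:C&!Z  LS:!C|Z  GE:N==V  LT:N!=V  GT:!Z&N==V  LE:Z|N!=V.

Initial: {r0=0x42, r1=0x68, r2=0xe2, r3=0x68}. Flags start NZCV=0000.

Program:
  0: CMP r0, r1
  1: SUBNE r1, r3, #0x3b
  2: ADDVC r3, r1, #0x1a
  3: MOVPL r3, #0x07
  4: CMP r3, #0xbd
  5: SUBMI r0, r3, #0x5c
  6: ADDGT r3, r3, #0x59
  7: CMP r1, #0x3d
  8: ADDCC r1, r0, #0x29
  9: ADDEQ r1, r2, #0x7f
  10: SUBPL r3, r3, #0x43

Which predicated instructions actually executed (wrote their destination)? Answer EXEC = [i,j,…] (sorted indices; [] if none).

EXEC = [1,2,5,6,8]

0: ✓ CMP  NZCV=1000
1: ✓ SUBNE  r1←0x2d
2: ✓ ADDVC  r3←0x47
3: · MOVPL
4: ✓ CMP  NZCV=1001
5: ✓ SUBMI  r0←0xeb
6: ✓ ADDGT  r3←0xa0
7: ✓ CMP  NZCV=1000
8: ✓ ADDCC  r1←0x14
9: · ADDEQ
10: · SUBPL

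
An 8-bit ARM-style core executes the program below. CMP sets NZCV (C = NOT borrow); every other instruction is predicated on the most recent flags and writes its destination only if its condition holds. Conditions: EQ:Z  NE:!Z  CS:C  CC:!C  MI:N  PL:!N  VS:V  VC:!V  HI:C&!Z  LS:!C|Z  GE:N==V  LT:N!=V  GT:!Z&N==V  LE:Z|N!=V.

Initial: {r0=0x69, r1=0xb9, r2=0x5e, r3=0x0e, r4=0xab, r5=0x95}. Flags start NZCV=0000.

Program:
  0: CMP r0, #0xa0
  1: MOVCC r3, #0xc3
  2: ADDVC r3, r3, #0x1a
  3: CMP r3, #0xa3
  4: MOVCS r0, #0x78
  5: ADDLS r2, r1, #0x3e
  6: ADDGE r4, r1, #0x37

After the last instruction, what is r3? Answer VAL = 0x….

[0] flags=1001 → (cmp)
[1] flags=1001 CC?T → r3=0xc3
[2] flags=1001 VC?F → skip
[3] flags=0010 → (cmp)
[4] flags=0010 CS?T → r0=0x78
[5] flags=0010 LS?F → skip
[6] flags=0010 GE?T → r4=0xf0

VAL = 0xc3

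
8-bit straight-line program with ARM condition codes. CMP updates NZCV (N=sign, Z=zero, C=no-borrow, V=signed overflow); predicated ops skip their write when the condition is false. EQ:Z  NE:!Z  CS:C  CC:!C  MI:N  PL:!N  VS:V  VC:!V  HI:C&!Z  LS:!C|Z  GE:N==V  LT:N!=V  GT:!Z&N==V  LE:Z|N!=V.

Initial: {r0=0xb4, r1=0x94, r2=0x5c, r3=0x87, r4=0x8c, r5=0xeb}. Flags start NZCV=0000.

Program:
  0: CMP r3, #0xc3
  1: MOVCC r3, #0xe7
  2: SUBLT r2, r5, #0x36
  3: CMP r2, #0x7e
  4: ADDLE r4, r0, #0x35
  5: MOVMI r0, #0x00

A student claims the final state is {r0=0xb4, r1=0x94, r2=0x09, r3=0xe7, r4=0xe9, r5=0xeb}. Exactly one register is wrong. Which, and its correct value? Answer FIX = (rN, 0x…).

0: ✓ CMP  NZCV=1000
1: ✓ MOVCC  r3←0xe7
2: ✓ SUBLT  r2←0xb5
3: ✓ CMP  NZCV=0011
4: ✓ ADDLE  r4←0xe9
5: · MOVMI

FIX = (r2, 0xb5)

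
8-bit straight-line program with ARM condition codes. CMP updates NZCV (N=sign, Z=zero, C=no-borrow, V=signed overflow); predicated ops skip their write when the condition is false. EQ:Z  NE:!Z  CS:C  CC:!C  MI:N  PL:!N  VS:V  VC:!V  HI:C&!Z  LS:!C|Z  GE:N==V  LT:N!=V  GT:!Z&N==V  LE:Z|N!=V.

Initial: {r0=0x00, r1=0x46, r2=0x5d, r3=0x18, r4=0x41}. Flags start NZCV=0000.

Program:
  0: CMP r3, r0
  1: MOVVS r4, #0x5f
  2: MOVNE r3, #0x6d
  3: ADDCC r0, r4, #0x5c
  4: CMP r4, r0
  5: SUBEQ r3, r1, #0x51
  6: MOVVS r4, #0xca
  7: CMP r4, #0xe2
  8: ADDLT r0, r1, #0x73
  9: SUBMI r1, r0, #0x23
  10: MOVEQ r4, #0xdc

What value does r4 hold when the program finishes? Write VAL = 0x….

[0] flags=0010 → (cmp)
[1] flags=0010 VS?F → skip
[2] flags=0010 NE?T → r3=0x6d
[3] flags=0010 CC?F → skip
[4] flags=0010 → (cmp)
[5] flags=0010 EQ?F → skip
[6] flags=0010 VS?F → skip
[7] flags=0000 → (cmp)
[8] flags=0000 LT?F → skip
[9] flags=0000 MI?F → skip
[10] flags=0000 EQ?F → skip

VAL = 0x41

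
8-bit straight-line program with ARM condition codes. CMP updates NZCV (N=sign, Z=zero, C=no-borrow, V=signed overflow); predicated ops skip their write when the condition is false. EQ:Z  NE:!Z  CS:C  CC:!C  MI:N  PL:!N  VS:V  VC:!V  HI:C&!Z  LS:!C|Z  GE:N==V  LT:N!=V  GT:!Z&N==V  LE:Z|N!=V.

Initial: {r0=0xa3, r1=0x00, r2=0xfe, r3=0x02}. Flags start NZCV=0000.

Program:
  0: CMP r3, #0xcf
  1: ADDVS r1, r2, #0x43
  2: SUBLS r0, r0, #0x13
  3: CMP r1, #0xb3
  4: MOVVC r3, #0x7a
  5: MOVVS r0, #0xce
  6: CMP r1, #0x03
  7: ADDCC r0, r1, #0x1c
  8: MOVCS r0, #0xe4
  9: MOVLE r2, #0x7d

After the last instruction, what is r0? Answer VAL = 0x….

VAL = 0x1c

0: ✓ CMP  NZCV=0000
1: · ADDVS
2: ✓ SUBLS  r0←0x90
3: ✓ CMP  NZCV=0000
4: ✓ MOVVC  r3←0x7a
5: · MOVVS
6: ✓ CMP  NZCV=1000
7: ✓ ADDCC  r0←0x1c
8: · MOVCS
9: ✓ MOVLE  r2←0x7d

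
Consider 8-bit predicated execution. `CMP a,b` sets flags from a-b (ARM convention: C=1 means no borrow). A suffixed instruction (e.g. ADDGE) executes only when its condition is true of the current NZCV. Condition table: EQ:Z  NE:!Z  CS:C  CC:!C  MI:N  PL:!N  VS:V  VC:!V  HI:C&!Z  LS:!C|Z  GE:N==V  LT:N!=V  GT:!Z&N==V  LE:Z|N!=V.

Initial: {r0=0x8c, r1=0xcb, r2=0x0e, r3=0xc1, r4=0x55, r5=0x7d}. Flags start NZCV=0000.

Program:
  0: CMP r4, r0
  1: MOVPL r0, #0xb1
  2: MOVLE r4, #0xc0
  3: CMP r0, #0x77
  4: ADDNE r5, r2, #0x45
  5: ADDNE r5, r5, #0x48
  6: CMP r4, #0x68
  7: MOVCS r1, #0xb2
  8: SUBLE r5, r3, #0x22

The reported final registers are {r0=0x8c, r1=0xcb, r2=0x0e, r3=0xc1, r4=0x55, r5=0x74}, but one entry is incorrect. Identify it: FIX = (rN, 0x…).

FIX = (r5, 0x9f)

[0] flags=1001 → (cmp)
[1] flags=1001 PL?F → skip
[2] flags=1001 LE?F → skip
[3] flags=0011 → (cmp)
[4] flags=0011 NE?T → r5=0x53
[5] flags=0011 NE?T → r5=0x9b
[6] flags=1000 → (cmp)
[7] flags=1000 CS?F → skip
[8] flags=1000 LE?T → r5=0x9f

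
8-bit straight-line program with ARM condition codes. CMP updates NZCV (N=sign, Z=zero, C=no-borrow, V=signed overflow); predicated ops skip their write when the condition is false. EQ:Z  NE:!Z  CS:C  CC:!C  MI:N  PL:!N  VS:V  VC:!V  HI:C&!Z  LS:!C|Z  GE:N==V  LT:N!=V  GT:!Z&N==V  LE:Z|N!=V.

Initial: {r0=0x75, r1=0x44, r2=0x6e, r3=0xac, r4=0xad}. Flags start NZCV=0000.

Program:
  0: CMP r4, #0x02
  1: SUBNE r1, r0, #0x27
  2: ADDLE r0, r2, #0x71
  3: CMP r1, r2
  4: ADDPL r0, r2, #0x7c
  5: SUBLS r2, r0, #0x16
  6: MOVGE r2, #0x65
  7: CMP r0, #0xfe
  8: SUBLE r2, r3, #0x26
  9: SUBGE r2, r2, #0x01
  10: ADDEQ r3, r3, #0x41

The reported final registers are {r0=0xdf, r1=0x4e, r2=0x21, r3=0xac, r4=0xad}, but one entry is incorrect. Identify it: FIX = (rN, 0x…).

FIX = (r2, 0x86)

0: ✓ CMP  NZCV=1010
1: ✓ SUBNE  r1←0x4e
2: ✓ ADDLE  r0←0xdf
3: ✓ CMP  NZCV=1000
4: · ADDPL
5: ✓ SUBLS  r2←0xc9
6: · MOVGE
7: ✓ CMP  NZCV=1000
8: ✓ SUBLE  r2←0x86
9: · SUBGE
10: · ADDEQ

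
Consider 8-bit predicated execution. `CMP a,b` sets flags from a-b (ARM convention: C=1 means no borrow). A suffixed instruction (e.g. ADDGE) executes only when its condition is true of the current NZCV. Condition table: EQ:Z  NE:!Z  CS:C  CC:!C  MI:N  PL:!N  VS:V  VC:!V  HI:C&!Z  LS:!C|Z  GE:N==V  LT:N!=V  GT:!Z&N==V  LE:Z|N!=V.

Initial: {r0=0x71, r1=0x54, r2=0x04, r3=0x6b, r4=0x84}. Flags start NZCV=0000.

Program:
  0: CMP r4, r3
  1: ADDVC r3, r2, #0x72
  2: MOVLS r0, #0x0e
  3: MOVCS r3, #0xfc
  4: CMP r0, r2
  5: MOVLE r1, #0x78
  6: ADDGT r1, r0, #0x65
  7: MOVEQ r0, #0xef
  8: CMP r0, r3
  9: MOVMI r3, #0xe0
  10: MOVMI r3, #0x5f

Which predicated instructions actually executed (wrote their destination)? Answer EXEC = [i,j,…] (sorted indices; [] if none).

[0] flags=0011 → (cmp)
[1] flags=0011 VC?F → skip
[2] flags=0011 LS?F → skip
[3] flags=0011 CS?T → r3=0xfc
[4] flags=0010 → (cmp)
[5] flags=0010 LE?F → skip
[6] flags=0010 GT?T → r1=0xd6
[7] flags=0010 EQ?F → skip
[8] flags=0000 → (cmp)
[9] flags=0000 MI?F → skip
[10] flags=0000 MI?F → skip

EXEC = [3,6]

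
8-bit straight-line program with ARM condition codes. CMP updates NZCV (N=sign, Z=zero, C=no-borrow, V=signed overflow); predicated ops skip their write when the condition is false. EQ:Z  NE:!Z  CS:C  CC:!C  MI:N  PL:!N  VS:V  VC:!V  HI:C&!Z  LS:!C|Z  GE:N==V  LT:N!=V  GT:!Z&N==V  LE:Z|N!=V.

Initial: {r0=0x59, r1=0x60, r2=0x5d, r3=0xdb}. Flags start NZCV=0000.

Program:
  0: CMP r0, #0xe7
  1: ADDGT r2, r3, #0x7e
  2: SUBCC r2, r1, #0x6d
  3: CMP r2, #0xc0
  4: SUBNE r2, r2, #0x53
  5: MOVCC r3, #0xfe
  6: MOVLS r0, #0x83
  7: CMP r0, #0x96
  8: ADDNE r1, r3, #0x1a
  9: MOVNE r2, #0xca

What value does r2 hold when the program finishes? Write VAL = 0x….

VAL = 0xca

[0] flags=0000 → (cmp)
[1] flags=0000 GT?T → r2=0x59
[2] flags=0000 CC?T → r2=0xf3
[3] flags=0010 → (cmp)
[4] flags=0010 NE?T → r2=0xa0
[5] flags=0010 CC?F → skip
[6] flags=0010 LS?F → skip
[7] flags=1001 → (cmp)
[8] flags=1001 NE?T → r1=0xf5
[9] flags=1001 NE?T → r2=0xca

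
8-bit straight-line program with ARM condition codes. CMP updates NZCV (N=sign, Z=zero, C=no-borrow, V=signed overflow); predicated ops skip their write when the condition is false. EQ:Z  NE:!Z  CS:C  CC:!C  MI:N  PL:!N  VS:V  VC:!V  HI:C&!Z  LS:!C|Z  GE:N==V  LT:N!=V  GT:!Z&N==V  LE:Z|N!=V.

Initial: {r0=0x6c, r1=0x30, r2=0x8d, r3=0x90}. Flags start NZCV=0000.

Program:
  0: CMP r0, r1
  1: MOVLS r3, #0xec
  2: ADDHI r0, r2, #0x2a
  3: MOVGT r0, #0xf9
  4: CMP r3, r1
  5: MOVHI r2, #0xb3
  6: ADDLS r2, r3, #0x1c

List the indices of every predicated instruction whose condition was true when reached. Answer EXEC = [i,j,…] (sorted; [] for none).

EXEC = [2,3,5]

[0] flags=0010 → (cmp)
[1] flags=0010 LS?F → skip
[2] flags=0010 HI?T → r0=0xb7
[3] flags=0010 GT?T → r0=0xf9
[4] flags=0011 → (cmp)
[5] flags=0011 HI?T → r2=0xb3
[6] flags=0011 LS?F → skip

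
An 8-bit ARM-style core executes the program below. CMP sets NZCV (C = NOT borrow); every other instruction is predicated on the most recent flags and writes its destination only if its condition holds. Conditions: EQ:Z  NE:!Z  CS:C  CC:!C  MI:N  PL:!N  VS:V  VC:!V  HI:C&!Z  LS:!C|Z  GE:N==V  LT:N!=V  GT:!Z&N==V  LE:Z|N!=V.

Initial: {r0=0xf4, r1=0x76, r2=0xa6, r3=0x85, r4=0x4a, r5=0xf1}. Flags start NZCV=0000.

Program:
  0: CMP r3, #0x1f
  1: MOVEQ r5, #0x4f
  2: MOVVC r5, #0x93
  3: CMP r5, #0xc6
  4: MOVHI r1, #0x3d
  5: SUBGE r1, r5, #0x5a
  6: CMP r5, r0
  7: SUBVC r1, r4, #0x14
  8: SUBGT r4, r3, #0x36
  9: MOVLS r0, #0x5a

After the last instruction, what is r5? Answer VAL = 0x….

0: ✓ CMP  NZCV=0011
1: · MOVEQ
2: · MOVVC
3: ✓ CMP  NZCV=0010
4: ✓ MOVHI  r1←0x3d
5: ✓ SUBGE  r1←0x97
6: ✓ CMP  NZCV=1000
7: ✓ SUBVC  r1←0x36
8: · SUBGT
9: ✓ MOVLS  r0←0x5a

VAL = 0xf1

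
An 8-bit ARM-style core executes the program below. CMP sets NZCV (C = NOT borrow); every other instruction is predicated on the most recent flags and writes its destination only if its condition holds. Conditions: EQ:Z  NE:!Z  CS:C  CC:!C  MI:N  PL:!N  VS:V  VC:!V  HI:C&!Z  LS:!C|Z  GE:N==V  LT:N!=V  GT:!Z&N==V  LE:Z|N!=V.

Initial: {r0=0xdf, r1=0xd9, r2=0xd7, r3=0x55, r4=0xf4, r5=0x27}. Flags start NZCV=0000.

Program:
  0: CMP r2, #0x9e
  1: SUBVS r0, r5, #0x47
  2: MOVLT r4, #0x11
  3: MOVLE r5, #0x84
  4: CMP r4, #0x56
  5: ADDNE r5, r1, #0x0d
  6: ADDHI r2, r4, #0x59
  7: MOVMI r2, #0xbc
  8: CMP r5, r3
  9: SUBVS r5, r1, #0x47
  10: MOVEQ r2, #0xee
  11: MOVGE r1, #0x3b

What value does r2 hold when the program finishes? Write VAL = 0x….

VAL = 0xbc

[0] flags=0010 → (cmp)
[1] flags=0010 VS?F → skip
[2] flags=0010 LT?F → skip
[3] flags=0010 LE?F → skip
[4] flags=1010 → (cmp)
[5] flags=1010 NE?T → r5=0xe6
[6] flags=1010 HI?T → r2=0x4d
[7] flags=1010 MI?T → r2=0xbc
[8] flags=1010 → (cmp)
[9] flags=1010 VS?F → skip
[10] flags=1010 EQ?F → skip
[11] flags=1010 GE?F → skip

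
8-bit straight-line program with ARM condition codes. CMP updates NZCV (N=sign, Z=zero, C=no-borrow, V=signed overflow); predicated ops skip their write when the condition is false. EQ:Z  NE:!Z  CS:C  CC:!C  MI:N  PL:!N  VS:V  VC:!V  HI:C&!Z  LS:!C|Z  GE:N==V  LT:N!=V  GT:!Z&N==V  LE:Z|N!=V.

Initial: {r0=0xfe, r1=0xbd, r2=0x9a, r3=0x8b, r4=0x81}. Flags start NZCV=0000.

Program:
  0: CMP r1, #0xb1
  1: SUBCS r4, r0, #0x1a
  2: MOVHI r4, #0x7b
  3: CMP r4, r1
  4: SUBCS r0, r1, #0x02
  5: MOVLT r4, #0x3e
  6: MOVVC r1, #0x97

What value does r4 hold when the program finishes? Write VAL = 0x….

VAL = 0x7b

[0] flags=0010 → (cmp)
[1] flags=0010 CS?T → r4=0xe4
[2] flags=0010 HI?T → r4=0x7b
[3] flags=1001 → (cmp)
[4] flags=1001 CS?F → skip
[5] flags=1001 LT?F → skip
[6] flags=1001 VC?F → skip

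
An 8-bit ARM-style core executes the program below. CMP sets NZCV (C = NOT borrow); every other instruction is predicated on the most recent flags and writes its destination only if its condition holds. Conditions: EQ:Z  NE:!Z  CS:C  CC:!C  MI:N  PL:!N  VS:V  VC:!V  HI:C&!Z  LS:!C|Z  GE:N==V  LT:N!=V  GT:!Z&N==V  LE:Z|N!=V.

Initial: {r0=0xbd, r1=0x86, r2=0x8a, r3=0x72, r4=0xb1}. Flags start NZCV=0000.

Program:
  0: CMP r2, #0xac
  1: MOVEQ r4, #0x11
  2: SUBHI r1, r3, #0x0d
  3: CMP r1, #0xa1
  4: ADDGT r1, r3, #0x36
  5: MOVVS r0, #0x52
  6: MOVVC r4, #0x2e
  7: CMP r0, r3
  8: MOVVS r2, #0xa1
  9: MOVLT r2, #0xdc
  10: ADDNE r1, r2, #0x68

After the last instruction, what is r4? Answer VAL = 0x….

VAL = 0x2e

[0] flags=1000 → (cmp)
[1] flags=1000 EQ?F → skip
[2] flags=1000 HI?F → skip
[3] flags=1000 → (cmp)
[4] flags=1000 GT?F → skip
[5] flags=1000 VS?F → skip
[6] flags=1000 VC?T → r4=0x2e
[7] flags=0011 → (cmp)
[8] flags=0011 VS?T → r2=0xa1
[9] flags=0011 LT?T → r2=0xdc
[10] flags=0011 NE?T → r1=0x44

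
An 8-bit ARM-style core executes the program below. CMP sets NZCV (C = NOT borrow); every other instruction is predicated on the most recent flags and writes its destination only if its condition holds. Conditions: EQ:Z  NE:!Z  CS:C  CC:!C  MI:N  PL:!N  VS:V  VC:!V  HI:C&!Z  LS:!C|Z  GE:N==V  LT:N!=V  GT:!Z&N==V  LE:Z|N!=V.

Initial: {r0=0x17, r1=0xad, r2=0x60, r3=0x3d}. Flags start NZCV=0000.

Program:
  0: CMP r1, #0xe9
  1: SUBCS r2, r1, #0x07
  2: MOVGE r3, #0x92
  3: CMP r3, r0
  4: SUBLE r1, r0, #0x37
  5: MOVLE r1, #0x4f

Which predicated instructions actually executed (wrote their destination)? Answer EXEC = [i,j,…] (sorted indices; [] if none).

EXEC = []

0: ✓ CMP  NZCV=1000
1: · SUBCS
2: · MOVGE
3: ✓ CMP  NZCV=0010
4: · SUBLE
5: · MOVLE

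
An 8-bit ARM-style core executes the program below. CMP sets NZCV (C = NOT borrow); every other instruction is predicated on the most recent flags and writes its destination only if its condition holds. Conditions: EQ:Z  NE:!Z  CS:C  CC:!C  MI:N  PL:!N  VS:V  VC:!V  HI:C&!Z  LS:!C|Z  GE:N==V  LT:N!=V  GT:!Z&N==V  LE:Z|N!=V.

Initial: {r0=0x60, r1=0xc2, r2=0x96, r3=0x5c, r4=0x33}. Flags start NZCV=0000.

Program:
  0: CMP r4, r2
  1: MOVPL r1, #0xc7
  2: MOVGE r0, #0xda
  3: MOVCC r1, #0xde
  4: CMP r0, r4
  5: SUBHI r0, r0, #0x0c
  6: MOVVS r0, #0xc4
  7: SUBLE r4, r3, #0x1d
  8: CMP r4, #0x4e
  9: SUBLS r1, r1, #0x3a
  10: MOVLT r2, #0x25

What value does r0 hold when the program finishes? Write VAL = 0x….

[0] flags=1001 → (cmp)
[1] flags=1001 PL?F → skip
[2] flags=1001 GE?T → r0=0xda
[3] flags=1001 CC?T → r1=0xde
[4] flags=1010 → (cmp)
[5] flags=1010 HI?T → r0=0xce
[6] flags=1010 VS?F → skip
[7] flags=1010 LE?T → r4=0x3f
[8] flags=1000 → (cmp)
[9] flags=1000 LS?T → r1=0xa4
[10] flags=1000 LT?T → r2=0x25

VAL = 0xce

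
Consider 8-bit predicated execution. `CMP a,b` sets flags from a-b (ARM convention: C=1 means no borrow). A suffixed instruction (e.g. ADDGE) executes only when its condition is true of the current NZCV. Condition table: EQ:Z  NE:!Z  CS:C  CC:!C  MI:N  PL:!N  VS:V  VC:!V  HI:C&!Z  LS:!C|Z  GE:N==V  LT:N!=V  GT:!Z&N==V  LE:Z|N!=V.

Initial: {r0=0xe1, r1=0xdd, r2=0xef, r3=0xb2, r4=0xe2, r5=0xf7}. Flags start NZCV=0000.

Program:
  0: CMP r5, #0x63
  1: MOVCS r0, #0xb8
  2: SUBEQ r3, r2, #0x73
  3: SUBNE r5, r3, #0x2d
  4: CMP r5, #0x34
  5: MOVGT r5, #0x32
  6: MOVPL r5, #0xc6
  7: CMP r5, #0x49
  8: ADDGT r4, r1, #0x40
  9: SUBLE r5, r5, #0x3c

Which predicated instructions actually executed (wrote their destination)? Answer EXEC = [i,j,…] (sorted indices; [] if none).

[0] flags=1010 → (cmp)
[1] flags=1010 CS?T → r0=0xb8
[2] flags=1010 EQ?F → skip
[3] flags=1010 NE?T → r5=0x85
[4] flags=0011 → (cmp)
[5] flags=0011 GT?F → skip
[6] flags=0011 PL?T → r5=0xc6
[7] flags=0011 → (cmp)
[8] flags=0011 GT?F → skip
[9] flags=0011 LE?T → r5=0x8a

EXEC = [1,3,6,9]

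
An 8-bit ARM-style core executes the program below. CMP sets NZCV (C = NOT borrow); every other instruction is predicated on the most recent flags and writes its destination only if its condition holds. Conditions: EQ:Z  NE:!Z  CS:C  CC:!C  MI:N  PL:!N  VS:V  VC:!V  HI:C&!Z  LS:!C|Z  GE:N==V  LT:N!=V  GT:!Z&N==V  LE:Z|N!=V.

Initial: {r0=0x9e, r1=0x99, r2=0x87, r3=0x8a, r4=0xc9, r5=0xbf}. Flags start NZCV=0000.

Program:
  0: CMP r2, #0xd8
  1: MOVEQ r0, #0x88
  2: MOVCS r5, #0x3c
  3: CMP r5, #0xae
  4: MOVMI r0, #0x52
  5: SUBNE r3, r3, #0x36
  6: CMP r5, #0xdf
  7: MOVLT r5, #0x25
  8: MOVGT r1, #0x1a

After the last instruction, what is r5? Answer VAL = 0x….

0: ✓ CMP  NZCV=1000
1: · MOVEQ
2: · MOVCS
3: ✓ CMP  NZCV=0010
4: · MOVMI
5: ✓ SUBNE  r3←0x54
6: ✓ CMP  NZCV=1000
7: ✓ MOVLT  r5←0x25
8: · MOVGT

VAL = 0x25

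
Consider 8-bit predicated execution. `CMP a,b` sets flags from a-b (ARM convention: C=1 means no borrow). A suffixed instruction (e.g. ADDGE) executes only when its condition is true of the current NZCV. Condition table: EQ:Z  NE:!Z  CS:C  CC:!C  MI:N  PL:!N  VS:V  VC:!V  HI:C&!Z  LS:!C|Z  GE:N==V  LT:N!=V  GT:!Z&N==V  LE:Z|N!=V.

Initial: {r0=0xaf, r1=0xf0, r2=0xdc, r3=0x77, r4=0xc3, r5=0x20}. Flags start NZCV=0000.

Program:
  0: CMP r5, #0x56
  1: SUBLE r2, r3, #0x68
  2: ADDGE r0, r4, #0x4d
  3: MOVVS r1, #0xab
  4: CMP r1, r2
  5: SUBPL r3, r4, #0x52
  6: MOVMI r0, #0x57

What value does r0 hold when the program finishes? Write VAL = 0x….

[0] flags=1000 → (cmp)
[1] flags=1000 LE?T → r2=0x0f
[2] flags=1000 GE?F → skip
[3] flags=1000 VS?F → skip
[4] flags=1010 → (cmp)
[5] flags=1010 PL?F → skip
[6] flags=1010 MI?T → r0=0x57

VAL = 0x57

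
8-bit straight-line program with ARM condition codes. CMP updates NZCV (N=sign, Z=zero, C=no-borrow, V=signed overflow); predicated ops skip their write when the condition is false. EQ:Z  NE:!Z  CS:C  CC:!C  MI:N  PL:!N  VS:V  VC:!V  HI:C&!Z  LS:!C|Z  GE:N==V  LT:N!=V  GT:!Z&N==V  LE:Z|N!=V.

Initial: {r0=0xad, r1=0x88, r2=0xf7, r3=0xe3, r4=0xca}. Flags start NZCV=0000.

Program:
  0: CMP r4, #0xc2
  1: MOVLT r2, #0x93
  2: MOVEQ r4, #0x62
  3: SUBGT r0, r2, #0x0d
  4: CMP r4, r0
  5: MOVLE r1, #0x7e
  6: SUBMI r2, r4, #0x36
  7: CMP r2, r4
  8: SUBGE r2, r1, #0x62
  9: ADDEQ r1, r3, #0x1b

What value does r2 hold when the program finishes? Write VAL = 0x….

VAL = 0x94

[0] flags=0010 → (cmp)
[1] flags=0010 LT?F → skip
[2] flags=0010 EQ?F → skip
[3] flags=0010 GT?T → r0=0xea
[4] flags=1000 → (cmp)
[5] flags=1000 LE?T → r1=0x7e
[6] flags=1000 MI?T → r2=0x94
[7] flags=1000 → (cmp)
[8] flags=1000 GE?F → skip
[9] flags=1000 EQ?F → skip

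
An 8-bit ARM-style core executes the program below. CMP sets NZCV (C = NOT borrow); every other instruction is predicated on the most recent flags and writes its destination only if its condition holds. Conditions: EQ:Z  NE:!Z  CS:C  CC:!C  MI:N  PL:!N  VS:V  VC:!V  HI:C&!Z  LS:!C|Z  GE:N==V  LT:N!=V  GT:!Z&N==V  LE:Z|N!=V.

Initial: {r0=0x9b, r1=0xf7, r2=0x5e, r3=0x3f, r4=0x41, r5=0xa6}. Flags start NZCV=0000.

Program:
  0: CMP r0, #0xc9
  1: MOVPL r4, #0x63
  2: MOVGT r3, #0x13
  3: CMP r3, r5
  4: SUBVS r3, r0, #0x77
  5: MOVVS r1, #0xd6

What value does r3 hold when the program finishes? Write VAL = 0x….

[0] flags=1000 → (cmp)
[1] flags=1000 PL?F → skip
[2] flags=1000 GT?F → skip
[3] flags=1001 → (cmp)
[4] flags=1001 VS?T → r3=0x24
[5] flags=1001 VS?T → r1=0xd6

VAL = 0x24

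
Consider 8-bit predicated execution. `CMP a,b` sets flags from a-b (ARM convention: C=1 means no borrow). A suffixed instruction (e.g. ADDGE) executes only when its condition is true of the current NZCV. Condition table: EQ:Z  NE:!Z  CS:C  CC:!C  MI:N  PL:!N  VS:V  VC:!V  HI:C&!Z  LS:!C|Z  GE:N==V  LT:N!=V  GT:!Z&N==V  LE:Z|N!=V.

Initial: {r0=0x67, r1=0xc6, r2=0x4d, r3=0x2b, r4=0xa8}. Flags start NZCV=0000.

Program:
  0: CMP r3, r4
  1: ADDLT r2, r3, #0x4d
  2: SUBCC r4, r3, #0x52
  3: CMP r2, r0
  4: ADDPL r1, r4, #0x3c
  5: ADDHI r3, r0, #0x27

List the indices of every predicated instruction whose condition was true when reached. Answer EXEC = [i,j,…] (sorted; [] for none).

EXEC = [2]

0: ✓ CMP  NZCV=1001
1: · ADDLT
2: ✓ SUBCC  r4←0xd9
3: ✓ CMP  NZCV=1000
4: · ADDPL
5: · ADDHI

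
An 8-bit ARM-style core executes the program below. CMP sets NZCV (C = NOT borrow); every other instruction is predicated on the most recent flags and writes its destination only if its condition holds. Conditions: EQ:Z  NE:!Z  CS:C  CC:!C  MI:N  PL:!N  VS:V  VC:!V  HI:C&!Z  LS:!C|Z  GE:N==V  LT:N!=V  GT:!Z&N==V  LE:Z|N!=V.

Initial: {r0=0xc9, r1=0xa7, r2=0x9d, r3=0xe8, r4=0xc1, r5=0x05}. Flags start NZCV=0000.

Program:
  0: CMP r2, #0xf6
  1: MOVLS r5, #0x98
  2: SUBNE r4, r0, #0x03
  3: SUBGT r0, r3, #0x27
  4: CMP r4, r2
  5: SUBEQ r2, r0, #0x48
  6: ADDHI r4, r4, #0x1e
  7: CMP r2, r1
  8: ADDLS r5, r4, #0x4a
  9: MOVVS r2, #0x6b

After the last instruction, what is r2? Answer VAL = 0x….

0: ✓ CMP  NZCV=1000
1: ✓ MOVLS  r5←0x98
2: ✓ SUBNE  r4←0xc6
3: · SUBGT
4: ✓ CMP  NZCV=0010
5: · SUBEQ
6: ✓ ADDHI  r4←0xe4
7: ✓ CMP  NZCV=1000
8: ✓ ADDLS  r5←0x2e
9: · MOVVS

VAL = 0x9d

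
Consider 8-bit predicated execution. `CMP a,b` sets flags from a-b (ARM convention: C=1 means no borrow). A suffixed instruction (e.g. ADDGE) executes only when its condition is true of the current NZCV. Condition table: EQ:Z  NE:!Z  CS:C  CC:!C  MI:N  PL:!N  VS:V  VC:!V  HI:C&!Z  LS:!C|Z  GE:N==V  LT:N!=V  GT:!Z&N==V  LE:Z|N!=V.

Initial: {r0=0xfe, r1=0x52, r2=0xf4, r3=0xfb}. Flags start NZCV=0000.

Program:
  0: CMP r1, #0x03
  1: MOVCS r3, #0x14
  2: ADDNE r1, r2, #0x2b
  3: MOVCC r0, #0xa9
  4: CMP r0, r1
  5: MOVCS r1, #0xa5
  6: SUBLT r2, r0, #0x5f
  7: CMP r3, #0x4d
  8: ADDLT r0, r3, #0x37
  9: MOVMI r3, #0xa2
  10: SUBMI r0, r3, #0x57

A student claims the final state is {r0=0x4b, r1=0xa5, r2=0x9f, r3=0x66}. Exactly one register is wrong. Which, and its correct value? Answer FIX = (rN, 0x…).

FIX = (r3, 0xa2)

0: ✓ CMP  NZCV=0010
1: ✓ MOVCS  r3←0x14
2: ✓ ADDNE  r1←0x1f
3: · MOVCC
4: ✓ CMP  NZCV=1010
5: ✓ MOVCS  r1←0xa5
6: ✓ SUBLT  r2←0x9f
7: ✓ CMP  NZCV=1000
8: ✓ ADDLT  r0←0x4b
9: ✓ MOVMI  r3←0xa2
10: ✓ SUBMI  r0←0x4b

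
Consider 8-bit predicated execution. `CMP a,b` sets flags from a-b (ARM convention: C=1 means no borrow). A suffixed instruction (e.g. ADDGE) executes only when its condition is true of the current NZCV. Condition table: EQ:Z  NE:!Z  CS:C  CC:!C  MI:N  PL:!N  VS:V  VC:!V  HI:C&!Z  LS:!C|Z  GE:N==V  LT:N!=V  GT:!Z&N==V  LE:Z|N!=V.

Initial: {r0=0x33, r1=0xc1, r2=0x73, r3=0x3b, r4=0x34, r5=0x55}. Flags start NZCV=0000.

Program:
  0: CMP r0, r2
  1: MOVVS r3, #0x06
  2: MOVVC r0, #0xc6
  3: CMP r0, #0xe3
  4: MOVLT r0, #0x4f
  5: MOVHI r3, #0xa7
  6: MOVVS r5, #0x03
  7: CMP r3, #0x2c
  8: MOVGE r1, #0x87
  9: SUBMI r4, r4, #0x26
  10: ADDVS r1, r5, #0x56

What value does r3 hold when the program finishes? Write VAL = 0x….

VAL = 0x3b

[0] flags=1000 → (cmp)
[1] flags=1000 VS?F → skip
[2] flags=1000 VC?T → r0=0xc6
[3] flags=1000 → (cmp)
[4] flags=1000 LT?T → r0=0x4f
[5] flags=1000 HI?F → skip
[6] flags=1000 VS?F → skip
[7] flags=0010 → (cmp)
[8] flags=0010 GE?T → r1=0x87
[9] flags=0010 MI?F → skip
[10] flags=0010 VS?F → skip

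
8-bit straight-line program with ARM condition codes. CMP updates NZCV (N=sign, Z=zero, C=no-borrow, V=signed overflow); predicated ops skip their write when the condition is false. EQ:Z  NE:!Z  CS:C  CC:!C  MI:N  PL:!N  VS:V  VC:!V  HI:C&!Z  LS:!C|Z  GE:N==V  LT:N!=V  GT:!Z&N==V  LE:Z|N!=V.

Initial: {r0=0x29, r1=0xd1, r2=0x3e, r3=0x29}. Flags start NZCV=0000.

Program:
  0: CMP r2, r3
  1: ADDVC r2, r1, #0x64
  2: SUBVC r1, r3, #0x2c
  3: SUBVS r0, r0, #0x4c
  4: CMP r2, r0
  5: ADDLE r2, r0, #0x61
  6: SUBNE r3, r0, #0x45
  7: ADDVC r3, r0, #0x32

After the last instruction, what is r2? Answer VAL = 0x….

0: ✓ CMP  NZCV=0010
1: ✓ ADDVC  r2←0x35
2: ✓ SUBVC  r1←0xfd
3: · SUBVS
4: ✓ CMP  NZCV=0010
5: · ADDLE
6: ✓ SUBNE  r3←0xe4
7: ✓ ADDVC  r3←0x5b

VAL = 0x35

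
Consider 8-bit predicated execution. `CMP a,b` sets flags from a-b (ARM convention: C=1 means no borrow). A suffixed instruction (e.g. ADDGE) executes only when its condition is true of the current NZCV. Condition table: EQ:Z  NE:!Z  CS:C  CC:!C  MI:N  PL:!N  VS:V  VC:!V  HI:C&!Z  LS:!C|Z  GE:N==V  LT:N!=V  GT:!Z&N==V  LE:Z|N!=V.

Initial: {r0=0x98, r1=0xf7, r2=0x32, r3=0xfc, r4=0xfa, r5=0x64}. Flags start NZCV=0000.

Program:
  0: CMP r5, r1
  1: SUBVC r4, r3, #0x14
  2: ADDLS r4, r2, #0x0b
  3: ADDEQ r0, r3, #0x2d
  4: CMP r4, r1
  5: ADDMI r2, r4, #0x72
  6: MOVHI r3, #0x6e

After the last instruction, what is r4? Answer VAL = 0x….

0: ✓ CMP  NZCV=0000
1: ✓ SUBVC  r4←0xe8
2: ✓ ADDLS  r4←0x3d
3: · ADDEQ
4: ✓ CMP  NZCV=0000
5: · ADDMI
6: · MOVHI

VAL = 0x3d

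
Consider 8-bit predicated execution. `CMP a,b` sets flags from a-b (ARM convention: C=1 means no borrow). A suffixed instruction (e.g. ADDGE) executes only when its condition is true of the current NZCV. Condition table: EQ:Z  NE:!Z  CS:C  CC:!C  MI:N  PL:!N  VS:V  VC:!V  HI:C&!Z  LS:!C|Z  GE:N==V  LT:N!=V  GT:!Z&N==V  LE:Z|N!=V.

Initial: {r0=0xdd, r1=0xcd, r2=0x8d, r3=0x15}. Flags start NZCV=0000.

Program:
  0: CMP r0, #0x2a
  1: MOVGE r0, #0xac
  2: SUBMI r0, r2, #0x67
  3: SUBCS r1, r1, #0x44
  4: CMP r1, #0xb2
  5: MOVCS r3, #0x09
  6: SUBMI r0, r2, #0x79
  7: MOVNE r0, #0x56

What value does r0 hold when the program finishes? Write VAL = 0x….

[0] flags=1010 → (cmp)
[1] flags=1010 GE?F → skip
[2] flags=1010 MI?T → r0=0x26
[3] flags=1010 CS?T → r1=0x89
[4] flags=1000 → (cmp)
[5] flags=1000 CS?F → skip
[6] flags=1000 MI?T → r0=0x14
[7] flags=1000 NE?T → r0=0x56

VAL = 0x56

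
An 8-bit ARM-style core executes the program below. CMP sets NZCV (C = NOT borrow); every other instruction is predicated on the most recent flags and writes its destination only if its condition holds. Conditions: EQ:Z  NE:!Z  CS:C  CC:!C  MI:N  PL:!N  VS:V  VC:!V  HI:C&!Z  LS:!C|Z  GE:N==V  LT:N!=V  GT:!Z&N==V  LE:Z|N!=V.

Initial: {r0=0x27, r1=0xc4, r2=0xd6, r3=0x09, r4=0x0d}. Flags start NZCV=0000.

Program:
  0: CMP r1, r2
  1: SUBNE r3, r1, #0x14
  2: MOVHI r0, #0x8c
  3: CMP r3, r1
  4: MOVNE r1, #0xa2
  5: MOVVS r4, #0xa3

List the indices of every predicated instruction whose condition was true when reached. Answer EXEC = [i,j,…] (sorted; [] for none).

EXEC = [1,4]

0: ✓ CMP  NZCV=1000
1: ✓ SUBNE  r3←0xb0
2: · MOVHI
3: ✓ CMP  NZCV=1000
4: ✓ MOVNE  r1←0xa2
5: · MOVVS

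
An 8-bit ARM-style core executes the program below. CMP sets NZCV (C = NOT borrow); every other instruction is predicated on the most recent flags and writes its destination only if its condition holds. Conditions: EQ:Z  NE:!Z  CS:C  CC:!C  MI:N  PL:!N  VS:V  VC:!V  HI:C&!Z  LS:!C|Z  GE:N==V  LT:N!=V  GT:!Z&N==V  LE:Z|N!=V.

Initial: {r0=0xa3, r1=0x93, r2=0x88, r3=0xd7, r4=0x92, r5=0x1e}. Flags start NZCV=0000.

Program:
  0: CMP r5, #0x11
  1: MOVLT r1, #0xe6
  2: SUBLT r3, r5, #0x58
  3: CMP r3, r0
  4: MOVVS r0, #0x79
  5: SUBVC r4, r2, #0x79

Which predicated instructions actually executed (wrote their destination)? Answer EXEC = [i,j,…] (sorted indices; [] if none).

EXEC = [5]

0: ✓ CMP  NZCV=0010
1: · MOVLT
2: · SUBLT
3: ✓ CMP  NZCV=0010
4: · MOVVS
5: ✓ SUBVC  r4←0x0f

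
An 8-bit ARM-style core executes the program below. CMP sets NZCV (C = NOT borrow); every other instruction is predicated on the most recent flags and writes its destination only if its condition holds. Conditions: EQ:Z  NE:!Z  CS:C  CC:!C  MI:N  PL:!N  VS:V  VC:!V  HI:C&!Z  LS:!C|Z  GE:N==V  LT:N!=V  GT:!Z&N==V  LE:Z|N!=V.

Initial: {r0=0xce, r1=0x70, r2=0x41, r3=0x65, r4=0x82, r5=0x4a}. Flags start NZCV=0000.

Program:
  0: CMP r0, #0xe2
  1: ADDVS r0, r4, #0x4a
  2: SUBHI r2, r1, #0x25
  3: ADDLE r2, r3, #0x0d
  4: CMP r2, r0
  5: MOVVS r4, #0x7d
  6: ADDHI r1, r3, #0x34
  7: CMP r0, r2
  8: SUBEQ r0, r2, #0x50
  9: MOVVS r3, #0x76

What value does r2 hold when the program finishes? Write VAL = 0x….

0: ✓ CMP  NZCV=1000
1: · ADDVS
2: · SUBHI
3: ✓ ADDLE  r2←0x72
4: ✓ CMP  NZCV=1001
5: ✓ MOVVS  r4←0x7d
6: · ADDHI
7: ✓ CMP  NZCV=0011
8: · SUBEQ
9: ✓ MOVVS  r3←0x76

VAL = 0x72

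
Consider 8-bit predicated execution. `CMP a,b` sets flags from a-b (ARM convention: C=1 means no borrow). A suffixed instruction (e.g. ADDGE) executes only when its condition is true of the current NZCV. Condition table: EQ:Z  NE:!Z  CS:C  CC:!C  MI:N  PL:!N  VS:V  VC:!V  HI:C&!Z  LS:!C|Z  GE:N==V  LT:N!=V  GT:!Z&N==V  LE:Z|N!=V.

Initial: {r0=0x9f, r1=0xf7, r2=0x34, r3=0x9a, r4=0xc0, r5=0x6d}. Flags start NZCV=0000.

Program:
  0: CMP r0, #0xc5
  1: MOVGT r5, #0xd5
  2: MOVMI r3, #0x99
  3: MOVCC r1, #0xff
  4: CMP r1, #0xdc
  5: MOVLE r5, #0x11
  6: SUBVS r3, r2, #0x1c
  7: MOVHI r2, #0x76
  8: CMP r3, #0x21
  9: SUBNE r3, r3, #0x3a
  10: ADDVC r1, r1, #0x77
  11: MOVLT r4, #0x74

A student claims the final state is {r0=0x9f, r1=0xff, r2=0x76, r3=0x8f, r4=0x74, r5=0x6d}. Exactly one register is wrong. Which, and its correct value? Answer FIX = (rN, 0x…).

FIX = (r3, 0x5f)

[0] flags=1000 → (cmp)
[1] flags=1000 GT?F → skip
[2] flags=1000 MI?T → r3=0x99
[3] flags=1000 CC?T → r1=0xff
[4] flags=0010 → (cmp)
[5] flags=0010 LE?F → skip
[6] flags=0010 VS?F → skip
[7] flags=0010 HI?T → r2=0x76
[8] flags=0011 → (cmp)
[9] flags=0011 NE?T → r3=0x5f
[10] flags=0011 VC?F → skip
[11] flags=0011 LT?T → r4=0x74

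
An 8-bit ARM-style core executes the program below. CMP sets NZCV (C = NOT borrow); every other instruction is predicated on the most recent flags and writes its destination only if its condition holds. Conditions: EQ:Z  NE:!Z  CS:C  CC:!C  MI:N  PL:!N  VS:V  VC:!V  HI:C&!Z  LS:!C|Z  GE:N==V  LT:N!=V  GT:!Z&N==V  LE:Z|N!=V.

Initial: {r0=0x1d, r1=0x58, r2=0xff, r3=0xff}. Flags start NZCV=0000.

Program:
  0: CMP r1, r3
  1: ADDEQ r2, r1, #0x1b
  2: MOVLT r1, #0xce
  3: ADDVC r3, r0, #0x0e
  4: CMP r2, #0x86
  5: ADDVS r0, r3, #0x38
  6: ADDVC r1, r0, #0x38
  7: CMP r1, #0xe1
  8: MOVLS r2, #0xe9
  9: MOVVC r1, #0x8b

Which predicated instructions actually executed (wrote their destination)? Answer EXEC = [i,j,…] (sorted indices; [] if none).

EXEC = [3,6,8,9]

0: ✓ CMP  NZCV=0000
1: · ADDEQ
2: · MOVLT
3: ✓ ADDVC  r3←0x2b
4: ✓ CMP  NZCV=0010
5: · ADDVS
6: ✓ ADDVC  r1←0x55
7: ✓ CMP  NZCV=0000
8: ✓ MOVLS  r2←0xe9
9: ✓ MOVVC  r1←0x8b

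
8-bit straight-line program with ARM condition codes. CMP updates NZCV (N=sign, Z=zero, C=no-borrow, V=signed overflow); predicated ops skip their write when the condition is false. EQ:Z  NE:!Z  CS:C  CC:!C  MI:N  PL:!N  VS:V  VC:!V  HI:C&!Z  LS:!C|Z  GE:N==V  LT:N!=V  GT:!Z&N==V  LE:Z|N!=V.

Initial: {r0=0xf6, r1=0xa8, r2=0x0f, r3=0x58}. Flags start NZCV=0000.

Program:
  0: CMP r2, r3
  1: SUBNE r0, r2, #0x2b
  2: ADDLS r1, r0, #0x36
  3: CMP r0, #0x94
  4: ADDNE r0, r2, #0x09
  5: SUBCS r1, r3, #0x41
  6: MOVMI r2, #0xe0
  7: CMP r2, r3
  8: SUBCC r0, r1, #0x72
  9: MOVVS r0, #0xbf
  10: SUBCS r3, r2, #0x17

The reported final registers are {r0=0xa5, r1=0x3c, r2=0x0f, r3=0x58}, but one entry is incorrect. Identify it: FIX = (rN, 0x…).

0: ✓ CMP  NZCV=1000
1: ✓ SUBNE  r0←0xe4
2: ✓ ADDLS  r1←0x1a
3: ✓ CMP  NZCV=0010
4: ✓ ADDNE  r0←0x18
5: ✓ SUBCS  r1←0x17
6: · MOVMI
7: ✓ CMP  NZCV=1000
8: ✓ SUBCC  r0←0xa5
9: · MOVVS
10: · SUBCS

FIX = (r1, 0x17)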